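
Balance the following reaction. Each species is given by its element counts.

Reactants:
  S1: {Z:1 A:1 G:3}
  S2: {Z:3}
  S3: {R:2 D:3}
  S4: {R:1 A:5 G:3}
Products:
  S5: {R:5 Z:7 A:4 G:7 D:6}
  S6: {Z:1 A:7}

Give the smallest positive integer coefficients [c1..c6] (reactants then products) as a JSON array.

R: 4·0+6·0+6·2+3·1 = 15 | 3·5+1·0 = 15
Z: 4·1+6·3+6·0+3·0 = 22 | 3·7+1·1 = 22
A: 4·1+6·0+6·0+3·5 = 19 | 3·4+1·7 = 19
G: 4·3+6·0+6·0+3·3 = 21 | 3·7+1·0 = 21
D: 4·0+6·0+6·3+3·0 = 18 | 3·6+1·0 = 18
gcd(4,6,6,3,3,1) = 1

Coefficients: [4, 6, 6, 3, 3, 1]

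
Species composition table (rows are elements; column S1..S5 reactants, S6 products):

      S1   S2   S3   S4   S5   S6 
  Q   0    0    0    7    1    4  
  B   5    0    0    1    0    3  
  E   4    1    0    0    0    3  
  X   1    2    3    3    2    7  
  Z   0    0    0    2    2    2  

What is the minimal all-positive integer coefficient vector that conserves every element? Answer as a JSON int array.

Coefficients: [3, 6, 4, 3, 3, 6]

Q: 3·0+6·0+4·0+3·7+3·1 = 24 | 6·4 = 24
B: 3·5+6·0+4·0+3·1+3·0 = 18 | 6·3 = 18
E: 3·4+6·1+4·0+3·0+3·0 = 18 | 6·3 = 18
X: 3·1+6·2+4·3+3·3+3·2 = 42 | 6·7 = 42
Z: 3·0+6·0+4·0+3·2+3·2 = 12 | 6·2 = 12
gcd(3,6,4,3,3,6) = 1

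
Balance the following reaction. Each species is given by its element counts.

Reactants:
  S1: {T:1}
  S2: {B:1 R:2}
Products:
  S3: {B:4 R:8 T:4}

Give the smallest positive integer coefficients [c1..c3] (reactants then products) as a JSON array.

Coefficients: [4, 4, 1]

B: 4·0+4·1 = 4 | 1·4 = 4
R: 4·0+4·2 = 8 | 1·8 = 8
T: 4·1+4·0 = 4 | 1·4 = 4
gcd(4,4,1) = 1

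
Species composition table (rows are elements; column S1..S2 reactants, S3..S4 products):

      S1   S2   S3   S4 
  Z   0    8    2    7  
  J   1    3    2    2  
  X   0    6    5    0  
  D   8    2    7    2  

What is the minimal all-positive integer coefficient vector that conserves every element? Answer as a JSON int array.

Coefficients: [5, 5, 6, 4]

Z: 5·0+5·8 = 40 | 6·2+4·7 = 40
J: 5·1+5·3 = 20 | 6·2+4·2 = 20
X: 5·0+5·6 = 30 | 6·5+4·0 = 30
D: 5·8+5·2 = 50 | 6·7+4·2 = 50
gcd(5,5,6,4) = 1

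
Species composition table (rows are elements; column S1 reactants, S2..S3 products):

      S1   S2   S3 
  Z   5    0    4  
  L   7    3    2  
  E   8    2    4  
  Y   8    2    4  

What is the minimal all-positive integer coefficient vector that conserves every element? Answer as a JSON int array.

Coefficients: [4, 6, 5]

Z: 4·5 = 20 | 6·0+5·4 = 20
L: 4·7 = 28 | 6·3+5·2 = 28
E: 4·8 = 32 | 6·2+5·4 = 32
Y: 4·8 = 32 | 6·2+5·4 = 32
gcd(4,6,5) = 1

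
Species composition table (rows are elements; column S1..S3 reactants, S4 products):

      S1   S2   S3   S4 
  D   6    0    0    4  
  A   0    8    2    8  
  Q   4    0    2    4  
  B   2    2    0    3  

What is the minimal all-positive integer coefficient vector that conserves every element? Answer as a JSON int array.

D: 4·6+5·0+4·0 = 24 | 6·4 = 24
A: 4·0+5·8+4·2 = 48 | 6·8 = 48
Q: 4·4+5·0+4·2 = 24 | 6·4 = 24
B: 4·2+5·2+4·0 = 18 | 6·3 = 18
gcd(4,5,4,6) = 1

Coefficients: [4, 5, 4, 6]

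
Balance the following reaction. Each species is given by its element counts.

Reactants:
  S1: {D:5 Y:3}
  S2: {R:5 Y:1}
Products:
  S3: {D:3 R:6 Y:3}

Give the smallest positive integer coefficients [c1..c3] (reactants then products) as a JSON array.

D: 3·5+6·0 = 15 | 5·3 = 15
R: 3·0+6·5 = 30 | 5·6 = 30
Y: 3·3+6·1 = 15 | 5·3 = 15
gcd(3,6,5) = 1

Coefficients: [3, 6, 5]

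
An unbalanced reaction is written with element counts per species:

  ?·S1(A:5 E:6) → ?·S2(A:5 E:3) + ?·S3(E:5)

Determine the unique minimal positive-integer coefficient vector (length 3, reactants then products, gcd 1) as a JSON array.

A: 5·5 = 25 | 5·5+3·0 = 25
E: 5·6 = 30 | 5·3+3·5 = 30
gcd(5,5,3) = 1

Coefficients: [5, 5, 3]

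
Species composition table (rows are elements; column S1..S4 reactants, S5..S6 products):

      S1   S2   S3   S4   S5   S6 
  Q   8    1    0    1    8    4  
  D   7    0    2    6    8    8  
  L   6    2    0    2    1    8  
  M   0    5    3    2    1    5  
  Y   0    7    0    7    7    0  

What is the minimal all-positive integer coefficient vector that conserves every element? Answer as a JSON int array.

Coefficients: [6, 1, 6, 3, 4, 5]

Q: 6·8+1·1+6·0+3·1 = 52 | 4·8+5·4 = 52
D: 6·7+1·0+6·2+3·6 = 72 | 4·8+5·8 = 72
L: 6·6+1·2+6·0+3·2 = 44 | 4·1+5·8 = 44
M: 6·0+1·5+6·3+3·2 = 29 | 4·1+5·5 = 29
Y: 6·0+1·7+6·0+3·7 = 28 | 4·7+5·0 = 28
gcd(6,1,6,3,4,5) = 1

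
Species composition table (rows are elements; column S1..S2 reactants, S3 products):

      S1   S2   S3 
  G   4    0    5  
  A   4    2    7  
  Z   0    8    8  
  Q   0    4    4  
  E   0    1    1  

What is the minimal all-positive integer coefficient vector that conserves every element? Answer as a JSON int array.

Coefficients: [5, 4, 4]

G: 5·4+4·0 = 20 | 4·5 = 20
A: 5·4+4·2 = 28 | 4·7 = 28
Z: 5·0+4·8 = 32 | 4·8 = 32
Q: 5·0+4·4 = 16 | 4·4 = 16
E: 5·0+4·1 = 4 | 4·1 = 4
gcd(5,4,4) = 1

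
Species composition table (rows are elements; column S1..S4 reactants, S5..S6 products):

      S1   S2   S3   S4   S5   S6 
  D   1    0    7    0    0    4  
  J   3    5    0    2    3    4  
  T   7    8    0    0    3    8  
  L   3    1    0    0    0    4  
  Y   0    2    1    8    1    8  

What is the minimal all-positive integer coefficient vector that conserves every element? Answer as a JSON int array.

Coefficients: [6, 2, 2, 5, 6, 5]

D: 6·1+2·0+2·7+5·0 = 20 | 6·0+5·4 = 20
J: 6·3+2·5+2·0+5·2 = 38 | 6·3+5·4 = 38
T: 6·7+2·8+2·0+5·0 = 58 | 6·3+5·8 = 58
L: 6·3+2·1+2·0+5·0 = 20 | 6·0+5·4 = 20
Y: 6·0+2·2+2·1+5·8 = 46 | 6·1+5·8 = 46
gcd(6,2,2,5,6,5) = 1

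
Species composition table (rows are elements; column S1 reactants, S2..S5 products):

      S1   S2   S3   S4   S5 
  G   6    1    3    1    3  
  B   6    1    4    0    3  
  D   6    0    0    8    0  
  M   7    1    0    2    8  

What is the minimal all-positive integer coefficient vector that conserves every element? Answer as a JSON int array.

Coefficients: [4, 6, 3, 3, 2]

G: 4·6 = 24 | 6·1+3·3+3·1+2·3 = 24
B: 4·6 = 24 | 6·1+3·4+3·0+2·3 = 24
D: 4·6 = 24 | 6·0+3·0+3·8+2·0 = 24
M: 4·7 = 28 | 6·1+3·0+3·2+2·8 = 28
gcd(4,6,3,3,2) = 1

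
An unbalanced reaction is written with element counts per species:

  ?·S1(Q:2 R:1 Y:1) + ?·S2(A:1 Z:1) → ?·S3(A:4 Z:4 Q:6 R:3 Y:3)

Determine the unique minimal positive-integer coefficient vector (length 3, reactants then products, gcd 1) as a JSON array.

Coefficients: [3, 4, 1]

A: 3·0+4·1 = 4 | 1·4 = 4
Z: 3·0+4·1 = 4 | 1·4 = 4
Q: 3·2+4·0 = 6 | 1·6 = 6
R: 3·1+4·0 = 3 | 1·3 = 3
Y: 3·1+4·0 = 3 | 1·3 = 3
gcd(3,4,1) = 1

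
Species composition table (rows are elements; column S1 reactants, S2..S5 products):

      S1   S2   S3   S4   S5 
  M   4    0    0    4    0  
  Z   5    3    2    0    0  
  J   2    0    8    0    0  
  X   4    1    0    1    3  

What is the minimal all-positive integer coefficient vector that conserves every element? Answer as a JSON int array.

Coefficients: [4, 6, 1, 4, 2]

M: 4·4 = 16 | 6·0+1·0+4·4+2·0 = 16
Z: 4·5 = 20 | 6·3+1·2+4·0+2·0 = 20
J: 4·2 = 8 | 6·0+1·8+4·0+2·0 = 8
X: 4·4 = 16 | 6·1+1·0+4·1+2·3 = 16
gcd(4,6,1,4,2) = 1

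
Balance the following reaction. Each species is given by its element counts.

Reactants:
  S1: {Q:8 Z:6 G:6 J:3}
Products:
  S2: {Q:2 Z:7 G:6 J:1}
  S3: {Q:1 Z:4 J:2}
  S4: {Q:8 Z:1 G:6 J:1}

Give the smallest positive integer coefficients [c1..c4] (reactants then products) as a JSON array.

Q: 6·8 = 48 | 1·2+6·1+5·8 = 48
Z: 6·6 = 36 | 1·7+6·4+5·1 = 36
G: 6·6 = 36 | 1·6+6·0+5·6 = 36
J: 6·3 = 18 | 1·1+6·2+5·1 = 18
gcd(6,1,6,5) = 1

Coefficients: [6, 1, 6, 5]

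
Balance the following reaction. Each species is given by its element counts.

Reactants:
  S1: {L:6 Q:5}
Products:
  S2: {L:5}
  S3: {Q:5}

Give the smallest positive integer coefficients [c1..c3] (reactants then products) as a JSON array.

Coefficients: [5, 6, 5]

L: 5·6 = 30 | 6·5+5·0 = 30
Q: 5·5 = 25 | 6·0+5·5 = 25
gcd(5,6,5) = 1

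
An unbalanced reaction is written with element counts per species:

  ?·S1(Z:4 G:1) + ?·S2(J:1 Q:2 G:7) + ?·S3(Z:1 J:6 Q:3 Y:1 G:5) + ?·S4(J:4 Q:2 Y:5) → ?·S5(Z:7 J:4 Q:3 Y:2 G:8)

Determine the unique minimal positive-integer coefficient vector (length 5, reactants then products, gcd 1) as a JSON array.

Coefficients: [5, 2, 1, 1, 3]

Z: 5·4+2·0+1·1+1·0 = 21 | 3·7 = 21
J: 5·0+2·1+1·6+1·4 = 12 | 3·4 = 12
Q: 5·0+2·2+1·3+1·2 = 9 | 3·3 = 9
Y: 5·0+2·0+1·1+1·5 = 6 | 3·2 = 6
G: 5·1+2·7+1·5+1·0 = 24 | 3·8 = 24
gcd(5,2,1,1,3) = 1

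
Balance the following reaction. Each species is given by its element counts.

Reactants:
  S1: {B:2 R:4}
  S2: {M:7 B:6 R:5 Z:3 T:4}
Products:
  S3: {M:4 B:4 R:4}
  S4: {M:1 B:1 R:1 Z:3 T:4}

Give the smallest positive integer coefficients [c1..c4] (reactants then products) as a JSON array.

Coefficients: [1, 2, 3, 2]

M: 1·0+2·7 = 14 | 3·4+2·1 = 14
B: 1·2+2·6 = 14 | 3·4+2·1 = 14
R: 1·4+2·5 = 14 | 3·4+2·1 = 14
Z: 1·0+2·3 = 6 | 3·0+2·3 = 6
T: 1·0+2·4 = 8 | 3·0+2·4 = 8
gcd(1,2,3,2) = 1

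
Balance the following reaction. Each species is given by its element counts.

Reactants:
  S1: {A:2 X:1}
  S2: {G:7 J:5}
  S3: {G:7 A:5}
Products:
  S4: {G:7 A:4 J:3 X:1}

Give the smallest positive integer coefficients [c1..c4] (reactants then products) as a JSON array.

G: 5·0+3·7+2·7 = 35 | 5·7 = 35
A: 5·2+3·0+2·5 = 20 | 5·4 = 20
J: 5·0+3·5+2·0 = 15 | 5·3 = 15
X: 5·1+3·0+2·0 = 5 | 5·1 = 5
gcd(5,3,2,5) = 1

Coefficients: [5, 3, 2, 5]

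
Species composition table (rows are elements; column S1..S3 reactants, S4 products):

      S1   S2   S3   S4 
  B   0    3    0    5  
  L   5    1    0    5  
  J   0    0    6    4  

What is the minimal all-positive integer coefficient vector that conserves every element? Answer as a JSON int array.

B: 2·0+5·3+2·0 = 15 | 3·5 = 15
L: 2·5+5·1+2·0 = 15 | 3·5 = 15
J: 2·0+5·0+2·6 = 12 | 3·4 = 12
gcd(2,5,2,3) = 1

Coefficients: [2, 5, 2, 3]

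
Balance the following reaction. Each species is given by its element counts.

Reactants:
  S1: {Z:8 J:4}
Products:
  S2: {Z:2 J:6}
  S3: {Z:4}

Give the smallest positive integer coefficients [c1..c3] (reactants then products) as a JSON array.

Coefficients: [3, 2, 5]

Z: 3·8 = 24 | 2·2+5·4 = 24
J: 3·4 = 12 | 2·6+5·0 = 12
gcd(3,2,5) = 1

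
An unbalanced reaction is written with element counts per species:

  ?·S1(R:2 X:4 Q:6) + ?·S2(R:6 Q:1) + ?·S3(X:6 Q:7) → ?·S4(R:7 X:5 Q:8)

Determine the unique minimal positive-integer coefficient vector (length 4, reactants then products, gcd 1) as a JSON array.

R: 6·2+5·6+1·0 = 42 | 6·7 = 42
X: 6·4+5·0+1·6 = 30 | 6·5 = 30
Q: 6·6+5·1+1·7 = 48 | 6·8 = 48
gcd(6,5,1,6) = 1

Coefficients: [6, 5, 1, 6]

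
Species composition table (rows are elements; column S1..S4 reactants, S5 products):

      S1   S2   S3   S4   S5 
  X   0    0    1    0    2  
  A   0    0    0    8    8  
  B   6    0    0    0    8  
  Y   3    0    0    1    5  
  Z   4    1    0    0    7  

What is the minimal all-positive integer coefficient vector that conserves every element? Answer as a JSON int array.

X: 4·0+5·0+6·1+3·0 = 6 | 3·2 = 6
A: 4·0+5·0+6·0+3·8 = 24 | 3·8 = 24
B: 4·6+5·0+6·0+3·0 = 24 | 3·8 = 24
Y: 4·3+5·0+6·0+3·1 = 15 | 3·5 = 15
Z: 4·4+5·1+6·0+3·0 = 21 | 3·7 = 21
gcd(4,5,6,3,3) = 1

Coefficients: [4, 5, 6, 3, 3]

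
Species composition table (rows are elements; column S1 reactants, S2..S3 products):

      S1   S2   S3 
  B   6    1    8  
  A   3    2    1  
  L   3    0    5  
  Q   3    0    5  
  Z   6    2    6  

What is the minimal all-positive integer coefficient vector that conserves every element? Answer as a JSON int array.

B: 5·6 = 30 | 6·1+3·8 = 30
A: 5·3 = 15 | 6·2+3·1 = 15
L: 5·3 = 15 | 6·0+3·5 = 15
Q: 5·3 = 15 | 6·0+3·5 = 15
Z: 5·6 = 30 | 6·2+3·6 = 30
gcd(5,6,3) = 1

Coefficients: [5, 6, 3]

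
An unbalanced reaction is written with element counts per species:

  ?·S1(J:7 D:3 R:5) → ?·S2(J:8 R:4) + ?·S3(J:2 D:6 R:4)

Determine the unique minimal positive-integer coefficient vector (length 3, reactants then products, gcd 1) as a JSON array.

J: 4·7 = 28 | 3·8+2·2 = 28
D: 4·3 = 12 | 3·0+2·6 = 12
R: 4·5 = 20 | 3·4+2·4 = 20
gcd(4,3,2) = 1

Coefficients: [4, 3, 2]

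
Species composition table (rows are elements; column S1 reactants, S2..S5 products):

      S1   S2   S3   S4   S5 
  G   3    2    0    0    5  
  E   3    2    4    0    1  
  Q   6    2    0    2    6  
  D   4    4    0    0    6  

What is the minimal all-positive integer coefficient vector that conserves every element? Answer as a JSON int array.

G: 4·3 = 12 | 1·2+2·0+5·0+2·5 = 12
E: 4·3 = 12 | 1·2+2·4+5·0+2·1 = 12
Q: 4·6 = 24 | 1·2+2·0+5·2+2·6 = 24
D: 4·4 = 16 | 1·4+2·0+5·0+2·6 = 16
gcd(4,1,2,5,2) = 1

Coefficients: [4, 1, 2, 5, 2]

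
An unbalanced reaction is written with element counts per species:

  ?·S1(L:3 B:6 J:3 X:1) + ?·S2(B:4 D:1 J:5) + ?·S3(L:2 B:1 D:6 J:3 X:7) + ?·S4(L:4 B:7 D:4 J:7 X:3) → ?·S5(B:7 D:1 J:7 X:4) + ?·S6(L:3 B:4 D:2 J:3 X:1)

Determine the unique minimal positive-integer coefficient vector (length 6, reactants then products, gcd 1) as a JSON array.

L: 3·3+2·0+1·2+1·4 = 15 | 2·0+5·3 = 15
B: 3·6+2·4+1·1+1·7 = 34 | 2·7+5·4 = 34
D: 3·0+2·1+1·6+1·4 = 12 | 2·1+5·2 = 12
J: 3·3+2·5+1·3+1·7 = 29 | 2·7+5·3 = 29
X: 3·1+2·0+1·7+1·3 = 13 | 2·4+5·1 = 13
gcd(3,2,1,1,2,5) = 1

Coefficients: [3, 2, 1, 1, 2, 5]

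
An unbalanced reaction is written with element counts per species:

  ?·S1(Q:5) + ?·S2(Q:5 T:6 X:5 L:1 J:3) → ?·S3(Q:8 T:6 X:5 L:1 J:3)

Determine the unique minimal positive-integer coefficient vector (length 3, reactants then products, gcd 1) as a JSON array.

Q: 3·5+5·5 = 40 | 5·8 = 40
T: 3·0+5·6 = 30 | 5·6 = 30
X: 3·0+5·5 = 25 | 5·5 = 25
L: 3·0+5·1 = 5 | 5·1 = 5
J: 3·0+5·3 = 15 | 5·3 = 15
gcd(3,5,5) = 1

Coefficients: [3, 5, 5]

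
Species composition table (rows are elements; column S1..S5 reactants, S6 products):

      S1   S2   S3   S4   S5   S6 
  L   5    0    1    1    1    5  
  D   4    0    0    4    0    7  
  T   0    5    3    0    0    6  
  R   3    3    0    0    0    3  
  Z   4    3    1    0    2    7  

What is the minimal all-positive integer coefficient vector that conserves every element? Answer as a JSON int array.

L: 1·5+3·0+3·1+6·1+6·1 = 20 | 4·5 = 20
D: 1·4+3·0+3·0+6·4+6·0 = 28 | 4·7 = 28
T: 1·0+3·5+3·3+6·0+6·0 = 24 | 4·6 = 24
R: 1·3+3·3+3·0+6·0+6·0 = 12 | 4·3 = 12
Z: 1·4+3·3+3·1+6·0+6·2 = 28 | 4·7 = 28
gcd(1,3,3,6,6,4) = 1

Coefficients: [1, 3, 3, 6, 6, 4]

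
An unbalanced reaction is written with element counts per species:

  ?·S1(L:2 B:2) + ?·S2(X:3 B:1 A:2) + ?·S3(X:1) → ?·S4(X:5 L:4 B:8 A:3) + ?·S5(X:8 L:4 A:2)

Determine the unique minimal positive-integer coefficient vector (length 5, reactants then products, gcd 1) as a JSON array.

Coefficients: [6, 4, 6, 2, 1]

X: 6·0+4·3+6·1 = 18 | 2·5+1·8 = 18
L: 6·2+4·0+6·0 = 12 | 2·4+1·4 = 12
B: 6·2+4·1+6·0 = 16 | 2·8+1·0 = 16
A: 6·0+4·2+6·0 = 8 | 2·3+1·2 = 8
gcd(6,4,6,2,1) = 1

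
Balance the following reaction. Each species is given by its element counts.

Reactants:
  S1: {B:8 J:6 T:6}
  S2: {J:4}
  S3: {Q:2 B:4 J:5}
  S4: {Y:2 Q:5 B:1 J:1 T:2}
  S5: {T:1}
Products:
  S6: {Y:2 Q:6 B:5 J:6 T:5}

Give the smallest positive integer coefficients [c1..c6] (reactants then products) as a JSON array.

Y: 1·0+1·0+2·0+4·2+6·0 = 8 | 4·2 = 8
Q: 1·0+1·0+2·2+4·5+6·0 = 24 | 4·6 = 24
B: 1·8+1·0+2·4+4·1+6·0 = 20 | 4·5 = 20
J: 1·6+1·4+2·5+4·1+6·0 = 24 | 4·6 = 24
T: 1·6+1·0+2·0+4·2+6·1 = 20 | 4·5 = 20
gcd(1,1,2,4,6,4) = 1

Coefficients: [1, 1, 2, 4, 6, 4]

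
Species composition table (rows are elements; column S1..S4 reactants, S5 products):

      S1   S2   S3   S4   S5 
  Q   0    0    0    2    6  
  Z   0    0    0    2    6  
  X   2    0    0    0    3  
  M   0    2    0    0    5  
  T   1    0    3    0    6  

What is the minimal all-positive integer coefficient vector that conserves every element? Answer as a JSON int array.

Q: 3·0+5·0+3·0+6·2 = 12 | 2·6 = 12
Z: 3·0+5·0+3·0+6·2 = 12 | 2·6 = 12
X: 3·2+5·0+3·0+6·0 = 6 | 2·3 = 6
M: 3·0+5·2+3·0+6·0 = 10 | 2·5 = 10
T: 3·1+5·0+3·3+6·0 = 12 | 2·6 = 12
gcd(3,5,3,6,2) = 1

Coefficients: [3, 5, 3, 6, 2]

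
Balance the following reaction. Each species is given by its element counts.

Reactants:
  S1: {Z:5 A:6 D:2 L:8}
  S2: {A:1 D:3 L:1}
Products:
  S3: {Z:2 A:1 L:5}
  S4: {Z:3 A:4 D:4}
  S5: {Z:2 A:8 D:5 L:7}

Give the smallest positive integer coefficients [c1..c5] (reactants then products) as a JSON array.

Coefficients: [5, 4, 6, 3, 2]

Z: 5·5+4·0 = 25 | 6·2+3·3+2·2 = 25
A: 5·6+4·1 = 34 | 6·1+3·4+2·8 = 34
D: 5·2+4·3 = 22 | 6·0+3·4+2·5 = 22
L: 5·8+4·1 = 44 | 6·5+3·0+2·7 = 44
gcd(5,4,6,3,2) = 1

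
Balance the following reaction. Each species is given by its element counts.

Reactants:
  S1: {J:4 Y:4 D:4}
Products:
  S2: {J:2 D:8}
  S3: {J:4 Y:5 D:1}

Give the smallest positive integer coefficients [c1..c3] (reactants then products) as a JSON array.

J: 5·4 = 20 | 2·2+4·4 = 20
Y: 5·4 = 20 | 2·0+4·5 = 20
D: 5·4 = 20 | 2·8+4·1 = 20
gcd(5,2,4) = 1

Coefficients: [5, 2, 4]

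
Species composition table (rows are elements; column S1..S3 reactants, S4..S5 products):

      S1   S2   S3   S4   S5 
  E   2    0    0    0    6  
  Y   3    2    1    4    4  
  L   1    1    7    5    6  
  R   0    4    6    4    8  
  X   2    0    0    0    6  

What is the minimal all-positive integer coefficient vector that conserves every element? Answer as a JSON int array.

E: 6·2+3·0+4·0 = 12 | 5·0+2·6 = 12
Y: 6·3+3·2+4·1 = 28 | 5·4+2·4 = 28
L: 6·1+3·1+4·7 = 37 | 5·5+2·6 = 37
R: 6·0+3·4+4·6 = 36 | 5·4+2·8 = 36
X: 6·2+3·0+4·0 = 12 | 5·0+2·6 = 12
gcd(6,3,4,5,2) = 1

Coefficients: [6, 3, 4, 5, 2]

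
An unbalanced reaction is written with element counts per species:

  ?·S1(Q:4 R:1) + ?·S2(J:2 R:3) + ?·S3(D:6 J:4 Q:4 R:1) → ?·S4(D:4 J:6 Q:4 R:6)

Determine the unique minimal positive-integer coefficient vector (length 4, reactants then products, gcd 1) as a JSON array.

Coefficients: [1, 5, 2, 3]

D: 1·0+5·0+2·6 = 12 | 3·4 = 12
J: 1·0+5·2+2·4 = 18 | 3·6 = 18
Q: 1·4+5·0+2·4 = 12 | 3·4 = 12
R: 1·1+5·3+2·1 = 18 | 3·6 = 18
gcd(1,5,2,3) = 1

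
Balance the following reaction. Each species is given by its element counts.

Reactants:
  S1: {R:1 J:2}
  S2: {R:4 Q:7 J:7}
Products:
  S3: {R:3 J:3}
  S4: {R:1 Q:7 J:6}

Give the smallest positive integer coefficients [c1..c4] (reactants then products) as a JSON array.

Coefficients: [6, 3, 5, 3]

R: 6·1+3·4 = 18 | 5·3+3·1 = 18
Q: 6·0+3·7 = 21 | 5·0+3·7 = 21
J: 6·2+3·7 = 33 | 5·3+3·6 = 33
gcd(6,3,5,3) = 1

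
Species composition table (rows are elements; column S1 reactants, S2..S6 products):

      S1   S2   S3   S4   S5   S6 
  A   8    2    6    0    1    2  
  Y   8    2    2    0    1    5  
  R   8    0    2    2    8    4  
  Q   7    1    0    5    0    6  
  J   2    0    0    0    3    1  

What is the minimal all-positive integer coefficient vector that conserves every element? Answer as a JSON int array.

Coefficients: [5, 6, 3, 1, 2, 4]

A: 5·8 = 40 | 6·2+3·6+1·0+2·1+4·2 = 40
Y: 5·8 = 40 | 6·2+3·2+1·0+2·1+4·5 = 40
R: 5·8 = 40 | 6·0+3·2+1·2+2·8+4·4 = 40
Q: 5·7 = 35 | 6·1+3·0+1·5+2·0+4·6 = 35
J: 5·2 = 10 | 6·0+3·0+1·0+2·3+4·1 = 10
gcd(5,6,3,1,2,4) = 1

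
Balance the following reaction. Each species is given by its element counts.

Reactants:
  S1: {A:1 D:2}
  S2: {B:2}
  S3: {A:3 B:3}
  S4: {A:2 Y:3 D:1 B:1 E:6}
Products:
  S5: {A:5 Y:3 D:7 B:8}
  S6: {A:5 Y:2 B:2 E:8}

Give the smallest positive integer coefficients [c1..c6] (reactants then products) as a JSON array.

Coefficients: [5, 3, 4, 4, 2, 3]

A: 5·1+3·0+4·3+4·2 = 25 | 2·5+3·5 = 25
Y: 5·0+3·0+4·0+4·3 = 12 | 2·3+3·2 = 12
D: 5·2+3·0+4·0+4·1 = 14 | 2·7+3·0 = 14
B: 5·0+3·2+4·3+4·1 = 22 | 2·8+3·2 = 22
E: 5·0+3·0+4·0+4·6 = 24 | 2·0+3·8 = 24
gcd(5,3,4,4,2,3) = 1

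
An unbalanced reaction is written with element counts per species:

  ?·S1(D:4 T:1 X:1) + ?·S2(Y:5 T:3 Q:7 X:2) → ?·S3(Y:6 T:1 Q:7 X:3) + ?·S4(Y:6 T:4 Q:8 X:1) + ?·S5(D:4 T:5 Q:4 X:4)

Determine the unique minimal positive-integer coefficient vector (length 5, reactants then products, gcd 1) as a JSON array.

Y: 1·0+6·5 = 30 | 2·6+3·6+1·0 = 30
D: 1·4+6·0 = 4 | 2·0+3·0+1·4 = 4
T: 1·1+6·3 = 19 | 2·1+3·4+1·5 = 19
Q: 1·0+6·7 = 42 | 2·7+3·8+1·4 = 42
X: 1·1+6·2 = 13 | 2·3+3·1+1·4 = 13
gcd(1,6,2,3,1) = 1

Coefficients: [1, 6, 2, 3, 1]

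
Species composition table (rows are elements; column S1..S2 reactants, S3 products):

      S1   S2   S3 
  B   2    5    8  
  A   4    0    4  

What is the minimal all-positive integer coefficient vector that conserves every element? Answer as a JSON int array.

Coefficients: [5, 6, 5]

B: 5·2+6·5 = 40 | 5·8 = 40
A: 5·4+6·0 = 20 | 5·4 = 20
gcd(5,6,5) = 1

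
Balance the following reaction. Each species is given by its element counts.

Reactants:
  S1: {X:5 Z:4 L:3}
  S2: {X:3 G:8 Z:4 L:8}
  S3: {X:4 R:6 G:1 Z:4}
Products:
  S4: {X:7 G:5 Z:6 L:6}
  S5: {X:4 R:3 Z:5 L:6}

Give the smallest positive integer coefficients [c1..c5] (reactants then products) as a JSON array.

X: 6·5+3·3+1·4 = 43 | 5·7+2·4 = 43
R: 6·0+3·0+1·6 = 6 | 5·0+2·3 = 6
G: 6·0+3·8+1·1 = 25 | 5·5+2·0 = 25
Z: 6·4+3·4+1·4 = 40 | 5·6+2·5 = 40
L: 6·3+3·8+1·0 = 42 | 5·6+2·6 = 42
gcd(6,3,1,5,2) = 1

Coefficients: [6, 3, 1, 5, 2]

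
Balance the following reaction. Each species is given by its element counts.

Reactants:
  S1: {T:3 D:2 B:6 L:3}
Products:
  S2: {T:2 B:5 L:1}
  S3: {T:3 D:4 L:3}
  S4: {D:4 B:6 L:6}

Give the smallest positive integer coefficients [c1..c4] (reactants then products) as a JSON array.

T: 6·3 = 18 | 6·2+2·3+1·0 = 18
D: 6·2 = 12 | 6·0+2·4+1·4 = 12
B: 6·6 = 36 | 6·5+2·0+1·6 = 36
L: 6·3 = 18 | 6·1+2·3+1·6 = 18
gcd(6,6,2,1) = 1

Coefficients: [6, 6, 2, 1]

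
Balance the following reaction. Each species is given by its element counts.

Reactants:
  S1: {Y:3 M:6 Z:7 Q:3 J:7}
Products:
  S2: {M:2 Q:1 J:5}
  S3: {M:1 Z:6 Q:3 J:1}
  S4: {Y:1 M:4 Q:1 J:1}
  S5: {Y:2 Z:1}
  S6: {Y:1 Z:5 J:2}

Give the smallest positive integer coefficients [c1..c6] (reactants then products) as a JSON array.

Coefficients: [5, 4, 2, 5, 3, 4]

Y: 5·3 = 15 | 4·0+2·0+5·1+3·2+4·1 = 15
M: 5·6 = 30 | 4·2+2·1+5·4+3·0+4·0 = 30
Z: 5·7 = 35 | 4·0+2·6+5·0+3·1+4·5 = 35
Q: 5·3 = 15 | 4·1+2·3+5·1+3·0+4·0 = 15
J: 5·7 = 35 | 4·5+2·1+5·1+3·0+4·2 = 35
gcd(5,4,2,5,3,4) = 1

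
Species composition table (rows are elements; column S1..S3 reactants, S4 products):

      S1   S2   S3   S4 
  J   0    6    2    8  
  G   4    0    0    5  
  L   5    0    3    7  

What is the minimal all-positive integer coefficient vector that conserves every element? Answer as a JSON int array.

J: 5·0+5·6+1·2 = 32 | 4·8 = 32
G: 5·4+5·0+1·0 = 20 | 4·5 = 20
L: 5·5+5·0+1·3 = 28 | 4·7 = 28
gcd(5,5,1,4) = 1

Coefficients: [5, 5, 1, 4]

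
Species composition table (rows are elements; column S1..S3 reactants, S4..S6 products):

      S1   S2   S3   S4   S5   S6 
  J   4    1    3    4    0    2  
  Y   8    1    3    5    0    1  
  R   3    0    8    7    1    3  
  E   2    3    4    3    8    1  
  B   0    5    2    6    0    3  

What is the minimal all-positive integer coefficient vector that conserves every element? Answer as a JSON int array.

Coefficients: [1, 6, 6, 6, 3, 2]

J: 1·4+6·1+6·3 = 28 | 6·4+3·0+2·2 = 28
Y: 1·8+6·1+6·3 = 32 | 6·5+3·0+2·1 = 32
R: 1·3+6·0+6·8 = 51 | 6·7+3·1+2·3 = 51
E: 1·2+6·3+6·4 = 44 | 6·3+3·8+2·1 = 44
B: 1·0+6·5+6·2 = 42 | 6·6+3·0+2·3 = 42
gcd(1,6,6,6,3,2) = 1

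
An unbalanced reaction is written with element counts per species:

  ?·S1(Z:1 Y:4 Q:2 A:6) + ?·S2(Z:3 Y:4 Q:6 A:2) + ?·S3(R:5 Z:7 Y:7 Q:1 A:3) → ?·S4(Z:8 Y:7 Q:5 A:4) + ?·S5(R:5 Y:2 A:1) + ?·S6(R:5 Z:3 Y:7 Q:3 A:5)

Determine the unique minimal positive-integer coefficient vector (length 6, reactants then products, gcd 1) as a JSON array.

R: 3·0+5·0+6·5 = 30 | 6·0+2·5+4·5 = 30
Z: 3·1+5·3+6·7 = 60 | 6·8+2·0+4·3 = 60
Y: 3·4+5·4+6·7 = 74 | 6·7+2·2+4·7 = 74
Q: 3·2+5·6+6·1 = 42 | 6·5+2·0+4·3 = 42
A: 3·6+5·2+6·3 = 46 | 6·4+2·1+4·5 = 46
gcd(3,5,6,6,2,4) = 1

Coefficients: [3, 5, 6, 6, 2, 4]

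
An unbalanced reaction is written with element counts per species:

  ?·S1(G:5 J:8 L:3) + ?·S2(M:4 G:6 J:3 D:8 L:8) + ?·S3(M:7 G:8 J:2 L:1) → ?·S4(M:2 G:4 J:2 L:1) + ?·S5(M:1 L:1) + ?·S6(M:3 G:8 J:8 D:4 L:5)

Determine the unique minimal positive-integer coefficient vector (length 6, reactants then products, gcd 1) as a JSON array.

M: 4·0+2·4+3·7 = 29 | 6·2+5·1+4·3 = 29
G: 4·5+2·6+3·8 = 56 | 6·4+5·0+4·8 = 56
J: 4·8+2·3+3·2 = 44 | 6·2+5·0+4·8 = 44
D: 4·0+2·8+3·0 = 16 | 6·0+5·0+4·4 = 16
L: 4·3+2·8+3·1 = 31 | 6·1+5·1+4·5 = 31
gcd(4,2,3,6,5,4) = 1

Coefficients: [4, 2, 3, 6, 5, 4]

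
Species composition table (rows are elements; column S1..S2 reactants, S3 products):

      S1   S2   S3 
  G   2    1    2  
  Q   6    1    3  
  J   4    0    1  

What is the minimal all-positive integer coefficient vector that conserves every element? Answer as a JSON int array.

Coefficients: [1, 6, 4]

G: 1·2+6·1 = 8 | 4·2 = 8
Q: 1·6+6·1 = 12 | 4·3 = 12
J: 1·4+6·0 = 4 | 4·1 = 4
gcd(1,6,4) = 1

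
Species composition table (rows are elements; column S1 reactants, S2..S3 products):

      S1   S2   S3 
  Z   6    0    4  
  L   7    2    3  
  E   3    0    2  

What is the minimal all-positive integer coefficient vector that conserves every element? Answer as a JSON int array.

Z: 4·6 = 24 | 5·0+6·4 = 24
L: 4·7 = 28 | 5·2+6·3 = 28
E: 4·3 = 12 | 5·0+6·2 = 12
gcd(4,5,6) = 1

Coefficients: [4, 5, 6]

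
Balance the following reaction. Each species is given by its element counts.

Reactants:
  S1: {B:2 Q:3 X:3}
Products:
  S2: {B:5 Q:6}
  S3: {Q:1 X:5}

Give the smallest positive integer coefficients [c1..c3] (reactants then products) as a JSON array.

B: 5·2 = 10 | 2·5+3·0 = 10
Q: 5·3 = 15 | 2·6+3·1 = 15
X: 5·3 = 15 | 2·0+3·5 = 15
gcd(5,2,3) = 1

Coefficients: [5, 2, 3]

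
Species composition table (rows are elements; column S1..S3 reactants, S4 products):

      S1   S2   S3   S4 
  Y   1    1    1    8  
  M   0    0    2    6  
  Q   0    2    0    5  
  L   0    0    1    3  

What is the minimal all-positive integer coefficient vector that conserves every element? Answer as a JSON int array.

Y: 5·1+5·1+6·1 = 16 | 2·8 = 16
M: 5·0+5·0+6·2 = 12 | 2·6 = 12
Q: 5·0+5·2+6·0 = 10 | 2·5 = 10
L: 5·0+5·0+6·1 = 6 | 2·3 = 6
gcd(5,5,6,2) = 1

Coefficients: [5, 5, 6, 2]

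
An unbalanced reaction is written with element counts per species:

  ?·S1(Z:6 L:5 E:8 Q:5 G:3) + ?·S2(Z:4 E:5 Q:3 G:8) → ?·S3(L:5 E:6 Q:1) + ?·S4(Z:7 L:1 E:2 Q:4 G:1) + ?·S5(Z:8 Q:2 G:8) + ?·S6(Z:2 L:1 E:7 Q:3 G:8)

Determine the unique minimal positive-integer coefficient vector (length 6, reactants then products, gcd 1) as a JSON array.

Z: 4·6+6·4 = 48 | 2·0+4·7+1·8+6·2 = 48
L: 4·5+6·0 = 20 | 2·5+4·1+1·0+6·1 = 20
E: 4·8+6·5 = 62 | 2·6+4·2+1·0+6·7 = 62
Q: 4·5+6·3 = 38 | 2·1+4·4+1·2+6·3 = 38
G: 4·3+6·8 = 60 | 2·0+4·1+1·8+6·8 = 60
gcd(4,6,2,4,1,6) = 1

Coefficients: [4, 6, 2, 4, 1, 6]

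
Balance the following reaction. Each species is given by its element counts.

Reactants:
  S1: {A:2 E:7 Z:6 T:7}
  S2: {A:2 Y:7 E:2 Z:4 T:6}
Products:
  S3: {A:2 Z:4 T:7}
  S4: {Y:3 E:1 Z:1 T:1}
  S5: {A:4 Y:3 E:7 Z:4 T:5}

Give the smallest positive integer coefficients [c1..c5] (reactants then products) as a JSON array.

A: 1·2+3·2 = 8 | 2·2+6·0+1·4 = 8
Y: 1·0+3·7 = 21 | 2·0+6·3+1·3 = 21
E: 1·7+3·2 = 13 | 2·0+6·1+1·7 = 13
Z: 1·6+3·4 = 18 | 2·4+6·1+1·4 = 18
T: 1·7+3·6 = 25 | 2·7+6·1+1·5 = 25
gcd(1,3,2,6,1) = 1

Coefficients: [1, 3, 2, 6, 1]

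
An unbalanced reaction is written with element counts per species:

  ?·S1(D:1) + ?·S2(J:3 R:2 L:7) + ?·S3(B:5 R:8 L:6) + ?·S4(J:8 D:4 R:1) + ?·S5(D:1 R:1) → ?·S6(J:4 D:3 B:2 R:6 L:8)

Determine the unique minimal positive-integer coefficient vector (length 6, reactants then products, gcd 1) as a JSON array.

J: 6·0+4·3+2·0+1·8+5·0 = 20 | 5·4 = 20
D: 6·1+4·0+2·0+1·4+5·1 = 15 | 5·3 = 15
B: 6·0+4·0+2·5+1·0+5·0 = 10 | 5·2 = 10
R: 6·0+4·2+2·8+1·1+5·1 = 30 | 5·6 = 30
L: 6·0+4·7+2·6+1·0+5·0 = 40 | 5·8 = 40
gcd(6,4,2,1,5,5) = 1

Coefficients: [6, 4, 2, 1, 5, 5]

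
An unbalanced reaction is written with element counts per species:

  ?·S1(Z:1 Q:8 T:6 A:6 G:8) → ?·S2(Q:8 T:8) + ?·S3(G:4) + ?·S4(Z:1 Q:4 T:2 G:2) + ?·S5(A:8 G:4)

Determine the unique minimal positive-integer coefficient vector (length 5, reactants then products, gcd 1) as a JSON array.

Coefficients: [4, 2, 3, 4, 3]

Z: 4·1 = 4 | 2·0+3·0+4·1+3·0 = 4
Q: 4·8 = 32 | 2·8+3·0+4·4+3·0 = 32
T: 4·6 = 24 | 2·8+3·0+4·2+3·0 = 24
A: 4·6 = 24 | 2·0+3·0+4·0+3·8 = 24
G: 4·8 = 32 | 2·0+3·4+4·2+3·4 = 32
gcd(4,2,3,4,3) = 1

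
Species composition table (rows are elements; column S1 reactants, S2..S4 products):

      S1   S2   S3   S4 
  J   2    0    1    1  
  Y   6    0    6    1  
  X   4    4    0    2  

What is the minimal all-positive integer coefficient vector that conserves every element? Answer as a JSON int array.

J: 5·2 = 10 | 2·0+4·1+6·1 = 10
Y: 5·6 = 30 | 2·0+4·6+6·1 = 30
X: 5·4 = 20 | 2·4+4·0+6·2 = 20
gcd(5,2,4,6) = 1

Coefficients: [5, 2, 4, 6]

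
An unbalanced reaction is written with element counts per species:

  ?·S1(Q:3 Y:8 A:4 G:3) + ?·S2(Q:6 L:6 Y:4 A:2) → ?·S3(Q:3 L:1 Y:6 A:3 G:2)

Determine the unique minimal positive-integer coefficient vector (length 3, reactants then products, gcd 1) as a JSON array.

Coefficients: [4, 1, 6]

Q: 4·3+1·6 = 18 | 6·3 = 18
L: 4·0+1·6 = 6 | 6·1 = 6
Y: 4·8+1·4 = 36 | 6·6 = 36
A: 4·4+1·2 = 18 | 6·3 = 18
G: 4·3+1·0 = 12 | 6·2 = 12
gcd(4,1,6) = 1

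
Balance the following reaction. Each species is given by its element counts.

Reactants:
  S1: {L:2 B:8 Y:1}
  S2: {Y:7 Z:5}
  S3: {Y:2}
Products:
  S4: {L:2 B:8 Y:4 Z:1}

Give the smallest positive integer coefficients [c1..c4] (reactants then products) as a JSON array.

L: 5·2+1·0+4·0 = 10 | 5·2 = 10
B: 5·8+1·0+4·0 = 40 | 5·8 = 40
Y: 5·1+1·7+4·2 = 20 | 5·4 = 20
Z: 5·0+1·5+4·0 = 5 | 5·1 = 5
gcd(5,1,4,5) = 1

Coefficients: [5, 1, 4, 5]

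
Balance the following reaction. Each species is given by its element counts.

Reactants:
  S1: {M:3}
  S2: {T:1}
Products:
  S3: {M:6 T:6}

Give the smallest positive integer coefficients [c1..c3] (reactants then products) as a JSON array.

Coefficients: [2, 6, 1]

M: 2·3+6·0 = 6 | 1·6 = 6
T: 2·0+6·1 = 6 | 1·6 = 6
gcd(2,6,1) = 1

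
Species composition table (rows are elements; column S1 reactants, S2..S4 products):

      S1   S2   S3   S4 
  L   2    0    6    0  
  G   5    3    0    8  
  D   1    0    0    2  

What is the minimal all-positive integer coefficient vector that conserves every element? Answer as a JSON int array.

Coefficients: [6, 2, 2, 3]

L: 6·2 = 12 | 2·0+2·6+3·0 = 12
G: 6·5 = 30 | 2·3+2·0+3·8 = 30
D: 6·1 = 6 | 2·0+2·0+3·2 = 6
gcd(6,2,2,3) = 1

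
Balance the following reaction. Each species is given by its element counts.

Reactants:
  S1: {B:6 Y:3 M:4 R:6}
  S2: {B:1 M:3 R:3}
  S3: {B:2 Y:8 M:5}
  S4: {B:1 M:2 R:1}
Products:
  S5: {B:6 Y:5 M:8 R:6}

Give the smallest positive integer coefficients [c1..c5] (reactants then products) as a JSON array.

Coefficients: [3, 2, 2, 6, 5]

B: 3·6+2·1+2·2+6·1 = 30 | 5·6 = 30
Y: 3·3+2·0+2·8+6·0 = 25 | 5·5 = 25
M: 3·4+2·3+2·5+6·2 = 40 | 5·8 = 40
R: 3·6+2·3+2·0+6·1 = 30 | 5·6 = 30
gcd(3,2,2,6,5) = 1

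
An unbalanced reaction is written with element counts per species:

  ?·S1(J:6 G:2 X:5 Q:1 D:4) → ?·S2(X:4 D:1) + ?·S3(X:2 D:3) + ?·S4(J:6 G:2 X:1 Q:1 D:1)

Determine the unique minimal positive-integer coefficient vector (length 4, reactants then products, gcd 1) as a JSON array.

Coefficients: [5, 3, 4, 5]

J: 5·6 = 30 | 3·0+4·0+5·6 = 30
G: 5·2 = 10 | 3·0+4·0+5·2 = 10
X: 5·5 = 25 | 3·4+4·2+5·1 = 25
Q: 5·1 = 5 | 3·0+4·0+5·1 = 5
D: 5·4 = 20 | 3·1+4·3+5·1 = 20
gcd(5,3,4,5) = 1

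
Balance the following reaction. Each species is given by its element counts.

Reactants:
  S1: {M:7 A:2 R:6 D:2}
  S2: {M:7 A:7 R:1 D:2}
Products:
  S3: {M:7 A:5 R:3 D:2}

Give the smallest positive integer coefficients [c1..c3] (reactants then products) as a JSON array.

Coefficients: [2, 3, 5]

M: 2·7+3·7 = 35 | 5·7 = 35
A: 2·2+3·7 = 25 | 5·5 = 25
R: 2·6+3·1 = 15 | 5·3 = 15
D: 2·2+3·2 = 10 | 5·2 = 10
gcd(2,3,5) = 1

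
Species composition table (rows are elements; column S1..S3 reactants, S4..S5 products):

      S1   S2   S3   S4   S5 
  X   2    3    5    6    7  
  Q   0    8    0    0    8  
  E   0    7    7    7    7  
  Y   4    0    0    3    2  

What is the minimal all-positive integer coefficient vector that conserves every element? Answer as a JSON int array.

Coefficients: [5, 1, 6, 6, 1]

X: 5·2+1·3+6·5 = 43 | 6·6+1·7 = 43
Q: 5·0+1·8+6·0 = 8 | 6·0+1·8 = 8
E: 5·0+1·7+6·7 = 49 | 6·7+1·7 = 49
Y: 5·4+1·0+6·0 = 20 | 6·3+1·2 = 20
gcd(5,1,6,6,1) = 1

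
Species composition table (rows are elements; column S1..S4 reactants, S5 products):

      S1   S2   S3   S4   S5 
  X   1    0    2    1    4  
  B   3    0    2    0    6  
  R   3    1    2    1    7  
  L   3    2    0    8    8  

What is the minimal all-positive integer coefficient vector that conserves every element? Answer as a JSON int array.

Coefficients: [6, 3, 6, 2, 5]

X: 6·1+3·0+6·2+2·1 = 20 | 5·4 = 20
B: 6·3+3·0+6·2+2·0 = 30 | 5·6 = 30
R: 6·3+3·1+6·2+2·1 = 35 | 5·7 = 35
L: 6·3+3·2+6·0+2·8 = 40 | 5·8 = 40
gcd(6,3,6,2,5) = 1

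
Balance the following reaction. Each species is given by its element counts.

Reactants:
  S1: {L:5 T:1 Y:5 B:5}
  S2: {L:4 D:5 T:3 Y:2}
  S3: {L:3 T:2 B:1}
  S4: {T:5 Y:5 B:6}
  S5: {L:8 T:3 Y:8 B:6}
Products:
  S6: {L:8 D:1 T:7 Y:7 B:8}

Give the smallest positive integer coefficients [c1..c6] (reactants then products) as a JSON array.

Coefficients: [2, 1, 6, 3, 1, 5]

L: 2·5+1·4+6·3+3·0+1·8 = 40 | 5·8 = 40
D: 2·0+1·5+6·0+3·0+1·0 = 5 | 5·1 = 5
T: 2·1+1·3+6·2+3·5+1·3 = 35 | 5·7 = 35
Y: 2·5+1·2+6·0+3·5+1·8 = 35 | 5·7 = 35
B: 2·5+1·0+6·1+3·6+1·6 = 40 | 5·8 = 40
gcd(2,1,6,3,1,5) = 1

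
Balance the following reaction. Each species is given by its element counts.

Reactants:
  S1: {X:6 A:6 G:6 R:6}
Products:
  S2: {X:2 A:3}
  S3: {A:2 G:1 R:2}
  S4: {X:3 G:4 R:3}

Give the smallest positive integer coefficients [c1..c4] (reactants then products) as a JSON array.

X: 5·6 = 30 | 6·2+6·0+6·3 = 30
A: 5·6 = 30 | 6·3+6·2+6·0 = 30
G: 5·6 = 30 | 6·0+6·1+6·4 = 30
R: 5·6 = 30 | 6·0+6·2+6·3 = 30
gcd(5,6,6,6) = 1

Coefficients: [5, 6, 6, 6]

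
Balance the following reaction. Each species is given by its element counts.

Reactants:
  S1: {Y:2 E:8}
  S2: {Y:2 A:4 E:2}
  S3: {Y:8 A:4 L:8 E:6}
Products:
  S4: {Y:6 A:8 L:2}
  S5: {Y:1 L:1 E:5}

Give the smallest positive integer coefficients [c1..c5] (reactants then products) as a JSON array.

Coefficients: [1, 3, 1, 2, 4]

Y: 1·2+3·2+1·8 = 16 | 2·6+4·1 = 16
A: 1·0+3·4+1·4 = 16 | 2·8+4·0 = 16
L: 1·0+3·0+1·8 = 8 | 2·2+4·1 = 8
E: 1·8+3·2+1·6 = 20 | 2·0+4·5 = 20
gcd(1,3,1,2,4) = 1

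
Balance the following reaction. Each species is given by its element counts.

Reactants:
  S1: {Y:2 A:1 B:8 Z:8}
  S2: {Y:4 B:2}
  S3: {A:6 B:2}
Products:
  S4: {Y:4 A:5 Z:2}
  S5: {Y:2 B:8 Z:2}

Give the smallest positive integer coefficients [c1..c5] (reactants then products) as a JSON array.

Y: 2·2+5·4+3·0 = 24 | 4·4+4·2 = 24
A: 2·1+5·0+3·6 = 20 | 4·5+4·0 = 20
B: 2·8+5·2+3·2 = 32 | 4·0+4·8 = 32
Z: 2·8+5·0+3·0 = 16 | 4·2+4·2 = 16
gcd(2,5,3,4,4) = 1

Coefficients: [2, 5, 3, 4, 4]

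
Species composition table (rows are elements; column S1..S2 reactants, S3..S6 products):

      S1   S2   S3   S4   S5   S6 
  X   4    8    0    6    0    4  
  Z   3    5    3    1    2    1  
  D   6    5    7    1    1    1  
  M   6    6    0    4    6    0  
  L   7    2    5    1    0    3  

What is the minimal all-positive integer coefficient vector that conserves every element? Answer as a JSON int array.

X: 5·4+4·8 = 52 | 5·0+6·6+5·0+4·4 = 52
Z: 5·3+4·5 = 35 | 5·3+6·1+5·2+4·1 = 35
D: 5·6+4·5 = 50 | 5·7+6·1+5·1+4·1 = 50
M: 5·6+4·6 = 54 | 5·0+6·4+5·6+4·0 = 54
L: 5·7+4·2 = 43 | 5·5+6·1+5·0+4·3 = 43
gcd(5,4,5,6,5,4) = 1

Coefficients: [5, 4, 5, 6, 5, 4]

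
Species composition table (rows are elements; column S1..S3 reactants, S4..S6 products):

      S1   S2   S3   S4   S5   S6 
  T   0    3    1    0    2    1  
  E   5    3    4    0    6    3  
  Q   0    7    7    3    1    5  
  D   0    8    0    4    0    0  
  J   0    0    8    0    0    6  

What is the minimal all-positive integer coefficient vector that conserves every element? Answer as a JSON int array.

T: 3·0+3·3+3·1 = 12 | 6·0+4·2+4·1 = 12
E: 3·5+3·3+3·4 = 36 | 6·0+4·6+4·3 = 36
Q: 3·0+3·7+3·7 = 42 | 6·3+4·1+4·5 = 42
D: 3·0+3·8+3·0 = 24 | 6·4+4·0+4·0 = 24
J: 3·0+3·0+3·8 = 24 | 6·0+4·0+4·6 = 24
gcd(3,3,3,6,4,4) = 1

Coefficients: [3, 3, 3, 6, 4, 4]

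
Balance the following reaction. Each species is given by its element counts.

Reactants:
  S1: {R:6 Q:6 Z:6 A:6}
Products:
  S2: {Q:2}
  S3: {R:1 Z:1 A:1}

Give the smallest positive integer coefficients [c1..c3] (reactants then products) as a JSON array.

Coefficients: [1, 3, 6]

R: 1·6 = 6 | 3·0+6·1 = 6
Q: 1·6 = 6 | 3·2+6·0 = 6
Z: 1·6 = 6 | 3·0+6·1 = 6
A: 1·6 = 6 | 3·0+6·1 = 6
gcd(1,3,6) = 1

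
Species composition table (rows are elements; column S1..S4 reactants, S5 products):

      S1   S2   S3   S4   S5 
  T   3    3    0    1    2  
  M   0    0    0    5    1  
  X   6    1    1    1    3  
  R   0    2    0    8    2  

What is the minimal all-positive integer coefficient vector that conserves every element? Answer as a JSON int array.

T: 2·3+1·3+1·0+1·1 = 10 | 5·2 = 10
M: 2·0+1·0+1·0+1·5 = 5 | 5·1 = 5
X: 2·6+1·1+1·1+1·1 = 15 | 5·3 = 15
R: 2·0+1·2+1·0+1·8 = 10 | 5·2 = 10
gcd(2,1,1,1,5) = 1

Coefficients: [2, 1, 1, 1, 5]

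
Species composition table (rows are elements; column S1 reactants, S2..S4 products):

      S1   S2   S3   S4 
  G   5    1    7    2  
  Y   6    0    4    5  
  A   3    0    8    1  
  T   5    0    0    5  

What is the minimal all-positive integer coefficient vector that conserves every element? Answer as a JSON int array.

G: 4·5 = 20 | 5·1+1·7+4·2 = 20
Y: 4·6 = 24 | 5·0+1·4+4·5 = 24
A: 4·3 = 12 | 5·0+1·8+4·1 = 12
T: 4·5 = 20 | 5·0+1·0+4·5 = 20
gcd(4,5,1,4) = 1

Coefficients: [4, 5, 1, 4]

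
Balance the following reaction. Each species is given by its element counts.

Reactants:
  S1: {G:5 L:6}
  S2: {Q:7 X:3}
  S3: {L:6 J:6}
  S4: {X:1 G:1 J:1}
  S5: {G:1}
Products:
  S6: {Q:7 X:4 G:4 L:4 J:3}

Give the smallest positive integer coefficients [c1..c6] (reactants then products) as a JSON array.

Q: 1·0+3·7+1·0+3·0+4·0 = 21 | 3·7 = 21
X: 1·0+3·3+1·0+3·1+4·0 = 12 | 3·4 = 12
G: 1·5+3·0+1·0+3·1+4·1 = 12 | 3·4 = 12
L: 1·6+3·0+1·6+3·0+4·0 = 12 | 3·4 = 12
J: 1·0+3·0+1·6+3·1+4·0 = 9 | 3·3 = 9
gcd(1,3,1,3,4,3) = 1

Coefficients: [1, 3, 1, 3, 4, 3]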